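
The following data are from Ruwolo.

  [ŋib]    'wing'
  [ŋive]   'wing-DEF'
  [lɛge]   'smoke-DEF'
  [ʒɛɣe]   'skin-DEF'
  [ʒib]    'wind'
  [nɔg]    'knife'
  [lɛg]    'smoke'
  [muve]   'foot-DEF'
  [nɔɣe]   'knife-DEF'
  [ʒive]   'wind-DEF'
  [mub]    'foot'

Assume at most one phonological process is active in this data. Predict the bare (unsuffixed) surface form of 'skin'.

[ʒɛg]

The stem for 'knife' ends in [g] in [nɔg] but [ɣ] in [nɔɣe].
The stem 'smoke' ([lɛg], [lɛge]) shows [g] unchanged in both environments, so [g] cannot be basic with [ɣ] derived before the DEF suffix.
The underlying segment must be /ɣ/; voiced fricatives become stops word-finally, yielding [g] there.
The one attested form of 'skin', [ʒɛɣe], shows underlying /ʒɛɣ/. Applying the same rule word-finally gives [ʒɛg].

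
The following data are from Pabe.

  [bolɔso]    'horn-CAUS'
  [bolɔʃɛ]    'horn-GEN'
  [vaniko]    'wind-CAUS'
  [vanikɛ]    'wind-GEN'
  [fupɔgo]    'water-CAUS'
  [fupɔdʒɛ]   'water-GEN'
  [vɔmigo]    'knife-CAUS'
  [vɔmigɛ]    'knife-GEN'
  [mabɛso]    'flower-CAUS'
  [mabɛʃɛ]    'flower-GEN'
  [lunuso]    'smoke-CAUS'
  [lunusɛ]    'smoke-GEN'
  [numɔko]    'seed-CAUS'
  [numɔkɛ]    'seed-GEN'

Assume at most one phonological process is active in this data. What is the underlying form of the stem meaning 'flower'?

/mabɛʃ/

The stem for 'flower' ends in [s] in [mabɛso] but [ʃ] in [mabɛʃɛ].
The stem 'smoke' ([lunuso], [lunusɛ]) shows [s] unchanged in both environments, so [s] cannot be basic with [ʃ] derived before the GEN suffix.
So /ʃ/ is underlying, and a rule of depalatalization — palato-alveolar /dʒ/ and /ʃ/ become [g] and [s] when no front vowel follows — gives [s].
Hence 'flower' is /mabɛʃ/ underlyingly.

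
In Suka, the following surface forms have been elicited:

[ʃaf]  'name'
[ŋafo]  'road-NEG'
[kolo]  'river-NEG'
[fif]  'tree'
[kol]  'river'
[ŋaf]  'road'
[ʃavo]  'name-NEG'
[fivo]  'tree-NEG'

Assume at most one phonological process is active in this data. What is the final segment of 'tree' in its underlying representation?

/v/

In [fif] and [fivo] the final segment of 'tree' alternates: [f] ~ [v].
The stem 'road' ([ŋaf], [ŋafo]) shows [f] unchanged in both environments, so [f] cannot be basic with [v] derived before the NEG suffix.
The alternation reflects word-final obstruent devoicing: voiced obstruents become voiceless word-finally. /v/ is underlying.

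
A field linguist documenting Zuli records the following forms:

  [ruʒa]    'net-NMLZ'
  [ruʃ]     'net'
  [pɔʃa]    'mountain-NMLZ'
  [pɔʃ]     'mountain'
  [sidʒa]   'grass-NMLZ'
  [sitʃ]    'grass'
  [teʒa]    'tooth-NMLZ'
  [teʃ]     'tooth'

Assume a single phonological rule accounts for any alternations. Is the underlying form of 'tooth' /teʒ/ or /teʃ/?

'tooth' shows [ʒ] ~ [ʃ] at the end of the stem ([teʒa] vs [teʃ]).
If /ʃ/ were underlying and a rule turned it into [ʒ] before the NMLZ suffix, 'mountain' would also alternate; but it has [ʃ] in both [pɔʃa] and [pɔʃ].
The underlying segment must be /ʒ/; voiced obstruents become voiceless word-finally, yielding [ʃ] there.

/teʒ/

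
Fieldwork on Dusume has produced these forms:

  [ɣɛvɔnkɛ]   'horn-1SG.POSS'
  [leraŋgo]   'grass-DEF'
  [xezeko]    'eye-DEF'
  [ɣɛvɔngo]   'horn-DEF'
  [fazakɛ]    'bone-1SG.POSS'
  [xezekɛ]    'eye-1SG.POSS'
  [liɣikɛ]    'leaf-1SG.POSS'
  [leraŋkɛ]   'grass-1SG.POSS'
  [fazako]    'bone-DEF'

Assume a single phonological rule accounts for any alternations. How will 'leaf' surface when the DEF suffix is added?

The DEF morpheme has two allomorphs, [-go] and [-ko].
By contrast the 1SG.POSS suffix keeps its initial [k] throughout — that segment must be underlying.
So the underlying form is /-go/, and voiced stops become voiceless after a vowel.
After 'leaf', which ends in a vowel, the suffix surfaces as [-ko], giving [liɣiko].

[liɣiko]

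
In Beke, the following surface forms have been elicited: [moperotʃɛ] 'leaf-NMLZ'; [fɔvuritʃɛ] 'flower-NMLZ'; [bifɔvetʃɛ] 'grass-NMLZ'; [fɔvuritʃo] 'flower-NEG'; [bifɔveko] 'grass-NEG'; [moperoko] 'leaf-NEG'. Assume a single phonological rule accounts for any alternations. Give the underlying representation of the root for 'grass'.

/bifɔvek/

The root 'grass' surfaces as [bifɔveko] and [bifɔvetʃɛ], with a stem-final [k] ~ [tʃ] alternation.
The stem 'flower' ([fɔvuritʃo], [fɔvuritʃɛ]) shows [tʃ] unchanged in both environments, so [tʃ] cannot be basic with [k] derived before the NEG suffix.
Therefore /k/ is basic and [tʃ] is derived by palatalization before a front vowel (/k/ becomes palato-alveolar [tʃ] before a front vowel).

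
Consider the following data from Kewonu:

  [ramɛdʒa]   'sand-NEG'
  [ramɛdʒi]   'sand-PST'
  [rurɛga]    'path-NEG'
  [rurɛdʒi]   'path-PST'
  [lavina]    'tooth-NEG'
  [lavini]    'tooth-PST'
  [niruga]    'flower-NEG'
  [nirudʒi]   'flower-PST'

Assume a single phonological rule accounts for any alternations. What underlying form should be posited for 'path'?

The stem for 'path' ends in [g] in [rurɛga] but [dʒ] in [rurɛdʒi].
Compare 'sand', with invariant [dʒ] in [ramɛdʒa] and [ramɛdʒi]: an analysis with underlying /dʒ/ and a rule producing [g] before the NEG suffix would wrongly predict alternation here too.
The alternation reflects palatalization before a front vowel: /g/ becomes palato-alveolar [dʒ] before a front vowel. /g/ is underlying.
The underlying form of 'path' is therefore /rurɛg/.

/rurɛg/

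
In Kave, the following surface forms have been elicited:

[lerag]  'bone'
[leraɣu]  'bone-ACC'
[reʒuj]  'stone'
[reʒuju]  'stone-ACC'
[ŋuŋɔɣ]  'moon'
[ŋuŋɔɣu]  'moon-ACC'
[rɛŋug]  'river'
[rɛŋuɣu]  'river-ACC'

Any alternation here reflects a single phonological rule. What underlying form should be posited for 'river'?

/rɛŋug/

The stem for 'river' ends in [g] in [rɛŋug] but [ɣ] in [rɛŋuɣu].
The stem 'moon' ([ŋuŋɔɣ], [ŋuŋɔɣu]) shows [ɣ] unchanged in both environments, so [ɣ] cannot be basic with [g] derived in isolation.
Therefore /g/ is basic and [ɣ] is derived by intervocalic spirantization (voiced stops become fricatives between vowels).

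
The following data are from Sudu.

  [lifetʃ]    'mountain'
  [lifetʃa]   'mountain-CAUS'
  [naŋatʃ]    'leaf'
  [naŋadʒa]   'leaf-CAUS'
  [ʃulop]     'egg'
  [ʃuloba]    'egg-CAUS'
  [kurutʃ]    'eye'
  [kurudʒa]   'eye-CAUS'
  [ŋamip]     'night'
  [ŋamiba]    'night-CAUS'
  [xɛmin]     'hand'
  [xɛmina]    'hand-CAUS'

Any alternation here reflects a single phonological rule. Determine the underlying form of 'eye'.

The root 'eye' surfaces as [kurutʃ] and [kurudʒa], with a stem-final [tʃ] ~ [dʒ] alternation.
Compare 'mountain', with invariant [tʃ] in [lifetʃ] and [lifetʃa]: an analysis with underlying /tʃ/ and a rule producing [dʒ] before the CAUS suffix would wrongly predict alternation here too.
So /dʒ/ is underlying, and a rule of word-final obstruent devoicing — voiced obstruents become voiceless word-finally — gives [tʃ].
Hence 'eye' is /kurudʒ/ underlyingly.

/kurudʒ/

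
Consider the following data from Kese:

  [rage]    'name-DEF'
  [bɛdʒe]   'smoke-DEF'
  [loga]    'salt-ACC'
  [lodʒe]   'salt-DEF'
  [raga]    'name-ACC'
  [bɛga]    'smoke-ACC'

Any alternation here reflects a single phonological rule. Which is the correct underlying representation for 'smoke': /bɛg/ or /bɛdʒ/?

/bɛdʒ/

The root 'smoke' surfaces as [bɛga] and [bɛdʒe], with a stem-final [g] ~ [dʒ] alternation.
If /g/ were underlying and a rule turned it into [dʒ] before the DEF suffix, 'name' would also alternate; but it has [g] in both [raga] and [rage].
The alternation reflects depalatalization: palato-alveolar /dʒ/ becomes [g] when no front vowel follows. /dʒ/ is underlying.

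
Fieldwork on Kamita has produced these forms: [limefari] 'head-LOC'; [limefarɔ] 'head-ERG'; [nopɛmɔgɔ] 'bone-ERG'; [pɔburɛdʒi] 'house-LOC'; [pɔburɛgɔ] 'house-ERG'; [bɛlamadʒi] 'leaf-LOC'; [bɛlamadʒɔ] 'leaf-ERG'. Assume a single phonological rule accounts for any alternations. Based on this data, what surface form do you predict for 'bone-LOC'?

'house' shows [dʒ] ~ [g] at the end of the stem ([pɔburɛdʒi] vs [pɔburɛgɔ]).
The stem 'leaf' ([bɛlamadʒi], [bɛlamadʒɔ]) shows [dʒ] unchanged in both environments, so [dʒ] cannot be basic with [g] derived before the ERG suffix.
So /g/ is underlying, and a rule of palatalization before a front vowel — /g/ becomes palato-alveolar [dʒ] before a front vowel — gives [dʒ].
The one attested form of 'bone', [nopɛmɔgɔ], shows underlying /nopɛmɔg/. Applying the same rule before a front vowel gives [nopɛmɔdʒi].

[nopɛmɔdʒi]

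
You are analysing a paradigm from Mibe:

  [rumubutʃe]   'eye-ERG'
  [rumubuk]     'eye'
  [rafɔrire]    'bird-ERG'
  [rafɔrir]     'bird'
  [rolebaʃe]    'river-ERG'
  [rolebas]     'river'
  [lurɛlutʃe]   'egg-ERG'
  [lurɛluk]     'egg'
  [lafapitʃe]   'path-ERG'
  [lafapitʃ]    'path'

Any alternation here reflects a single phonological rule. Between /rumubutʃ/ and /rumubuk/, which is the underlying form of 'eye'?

'eye' shows [tʃ] ~ [k] at the end of the stem ([rumubutʃe] vs [rumubuk]).
The stem 'path' ([lafapitʃe], [lafapitʃ]) shows [tʃ] unchanged in both environments, so [tʃ] cannot be basic with [k] derived in isolation.
The underlying segment must be /k/; /k/ and /s/ become palato-alveolar [tʃ] and [ʃ] before a front vowel, yielding [tʃ] there.

/rumubuk/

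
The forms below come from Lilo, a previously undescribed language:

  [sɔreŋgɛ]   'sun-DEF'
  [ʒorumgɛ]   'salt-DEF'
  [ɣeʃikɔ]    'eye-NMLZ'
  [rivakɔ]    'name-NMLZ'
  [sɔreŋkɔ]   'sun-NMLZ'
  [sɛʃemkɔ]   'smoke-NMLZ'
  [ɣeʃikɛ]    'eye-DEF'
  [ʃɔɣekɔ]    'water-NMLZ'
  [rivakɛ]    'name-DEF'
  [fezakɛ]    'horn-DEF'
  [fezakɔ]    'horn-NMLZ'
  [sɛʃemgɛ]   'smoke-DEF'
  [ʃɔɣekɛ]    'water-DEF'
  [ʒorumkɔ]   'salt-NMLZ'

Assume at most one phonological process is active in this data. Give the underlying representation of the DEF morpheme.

The DEF suffix surfaces as [-gɛ] and [-kɛ], depending on the final segment of the stem.
By contrast the NMLZ suffix keeps its initial [k] throughout — that segment must be underlying.
So the underlying form is /-gɛ/, and voiced stops become voiceless after a vowel.

/-gɛ/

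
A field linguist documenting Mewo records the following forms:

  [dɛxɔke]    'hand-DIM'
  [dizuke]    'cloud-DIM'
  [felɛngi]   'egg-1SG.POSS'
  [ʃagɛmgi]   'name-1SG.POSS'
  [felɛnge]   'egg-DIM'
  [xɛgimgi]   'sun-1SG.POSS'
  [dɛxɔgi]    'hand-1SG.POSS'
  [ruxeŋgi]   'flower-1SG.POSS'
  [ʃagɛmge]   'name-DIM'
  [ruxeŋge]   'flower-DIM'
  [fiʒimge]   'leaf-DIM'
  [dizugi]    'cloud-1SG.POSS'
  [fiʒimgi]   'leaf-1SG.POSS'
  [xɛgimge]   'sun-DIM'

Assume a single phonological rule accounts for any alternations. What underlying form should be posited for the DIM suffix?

The DIM morpheme has two allomorphs, [-ge] and [-ke].
By contrast the 1SG.POSS suffix keeps its initial [g] throughout — that segment must be underlying.
The DIM suffix is therefore /-ke/ underlyingly, with post-nasal voicing: voiceless stops become voiced after a nasal.

/-ke/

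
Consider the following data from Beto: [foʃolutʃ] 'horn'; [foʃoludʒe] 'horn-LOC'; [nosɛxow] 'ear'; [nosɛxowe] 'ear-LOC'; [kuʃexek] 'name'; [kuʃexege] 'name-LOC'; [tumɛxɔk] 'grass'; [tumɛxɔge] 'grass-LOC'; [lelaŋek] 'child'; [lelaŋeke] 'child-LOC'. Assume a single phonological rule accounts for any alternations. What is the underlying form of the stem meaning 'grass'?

'grass' shows [k] ~ [g] at the end of the stem ([tumɛxɔk] vs [tumɛxɔge]).
If /k/ were underlying and a rule turned it into [g] before the LOC suffix, 'child' would also alternate; but it has [k] in both [lelaŋek] and [lelaŋeke].
Therefore /g/ is basic and [k] is derived by word-final obstruent devoicing (voiced obstruents become voiceless word-finally).
So 'grass' = /tumɛxɔg/.

/tumɛxɔg/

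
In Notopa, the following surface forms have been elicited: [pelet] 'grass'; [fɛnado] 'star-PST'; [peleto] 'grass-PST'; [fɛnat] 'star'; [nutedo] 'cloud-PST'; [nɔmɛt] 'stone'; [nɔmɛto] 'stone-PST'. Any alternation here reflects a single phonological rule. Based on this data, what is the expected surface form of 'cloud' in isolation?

The stem for 'star' ends in [t] in [fɛnat] but [d] in [fɛnado].
If /t/ were underlying and a rule turned it into [d] before the PST suffix, 'stone' would also alternate; but it has [t] in both [nɔmɛt] and [nɔmɛto].
Therefore /d/ is basic and [t] is derived by word-final obstruent devoicing (voiced obstruents become voiceless word-finally).
From [nutedo] the stem 'cloud' is /nuted/; word-finally this yields [nutet].

[nutet]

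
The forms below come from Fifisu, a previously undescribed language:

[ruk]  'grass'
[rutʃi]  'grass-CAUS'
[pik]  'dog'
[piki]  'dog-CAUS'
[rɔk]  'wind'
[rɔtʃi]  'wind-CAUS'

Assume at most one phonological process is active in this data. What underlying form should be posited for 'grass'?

/rutʃ/

In [ruk] and [rutʃi] the final segment of 'grass' alternates: [k] ~ [tʃ].
If /k/ were underlying and a rule turned it into [tʃ] before the CAUS suffix, 'dog' would also alternate; but it has [k] in both [pik] and [piki].
Therefore /tʃ/ is basic and [k] is derived by depalatalization (palato-alveolar /tʃ/ becomes [k] when no front vowel follows).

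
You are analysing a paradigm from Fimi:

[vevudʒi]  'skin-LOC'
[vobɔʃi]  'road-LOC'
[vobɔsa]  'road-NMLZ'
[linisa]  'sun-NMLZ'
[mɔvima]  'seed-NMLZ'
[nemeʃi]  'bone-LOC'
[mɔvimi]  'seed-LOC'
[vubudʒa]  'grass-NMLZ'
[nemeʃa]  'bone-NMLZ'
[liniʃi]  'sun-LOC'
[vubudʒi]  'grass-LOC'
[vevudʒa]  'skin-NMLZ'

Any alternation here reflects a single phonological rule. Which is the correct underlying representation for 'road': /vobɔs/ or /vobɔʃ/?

/vobɔs/

'road' shows [ʃ] ~ [s] at the end of the stem ([vobɔʃi] vs [vobɔsa]).
The stem 'bone' ([nemeʃi], [nemeʃa]) shows [ʃ] unchanged in both environments, so [ʃ] cannot be basic with [s] derived before the NMLZ suffix.
The underlying segment must be /s/; /s/ becomes palato-alveolar [ʃ] before a front vowel, yielding [ʃ] there.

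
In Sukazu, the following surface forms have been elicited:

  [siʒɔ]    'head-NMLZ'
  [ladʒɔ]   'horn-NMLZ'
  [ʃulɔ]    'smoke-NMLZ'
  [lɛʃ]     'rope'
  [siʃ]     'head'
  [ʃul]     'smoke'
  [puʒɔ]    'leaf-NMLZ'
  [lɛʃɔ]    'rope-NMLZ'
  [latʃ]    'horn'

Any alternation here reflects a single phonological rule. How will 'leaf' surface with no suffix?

The root 'head' surfaces as [siʃ] and [siʒɔ], with a stem-final [ʃ] ~ [ʒ] alternation.
The stem 'rope' ([lɛʃ], [lɛʃɔ]) shows [ʃ] unchanged in both environments, so [ʃ] cannot be basic with [ʒ] derived before the NMLZ suffix.
The alternation reflects word-final obstruent devoicing: voiced obstruents become voiceless word-finally. /ʒ/ is underlying.
From [puʒɔ] the stem 'leaf' is /puʒ/; word-finally this yields [puʃ].

[puʃ]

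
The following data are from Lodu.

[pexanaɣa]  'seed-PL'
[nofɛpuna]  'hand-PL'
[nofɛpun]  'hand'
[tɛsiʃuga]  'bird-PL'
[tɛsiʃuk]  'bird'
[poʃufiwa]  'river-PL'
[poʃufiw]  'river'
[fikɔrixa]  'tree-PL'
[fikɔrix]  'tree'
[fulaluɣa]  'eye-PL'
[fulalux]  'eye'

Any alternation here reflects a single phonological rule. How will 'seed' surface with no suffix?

The root 'eye' surfaces as [fulaluɣa] and [fulalux], with a stem-final [ɣ] ~ [x] alternation.
If /x/ were underlying and a rule turned it into [ɣ] before the PL suffix, 'tree' would also alternate; but it has [x] in both [fikɔrixa] and [fikɔrix].
So /ɣ/ is underlying, and a rule of word-final obstruent devoicing — voiced obstruents become voiceless word-finally — gives [x].
From [pexanaɣa] the stem 'seed' is /pexanaɣ/; word-finally this yields [pexanax].

[pexanax]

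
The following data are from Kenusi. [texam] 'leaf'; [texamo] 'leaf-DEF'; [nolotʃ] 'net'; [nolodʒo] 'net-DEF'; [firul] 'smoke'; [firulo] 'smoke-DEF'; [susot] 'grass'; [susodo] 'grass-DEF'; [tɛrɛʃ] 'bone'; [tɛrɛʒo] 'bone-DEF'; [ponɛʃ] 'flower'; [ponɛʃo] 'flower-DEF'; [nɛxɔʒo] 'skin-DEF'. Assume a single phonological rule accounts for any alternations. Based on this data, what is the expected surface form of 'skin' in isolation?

In [tɛrɛʃ] and [tɛrɛʒo] the final segment of 'bone' alternates: [ʃ] ~ [ʒ].
Compare 'flower', with invariant [ʃ] in [ponɛʃ] and [ponɛʃo]: an analysis with underlying /ʃ/ and a rule producing [ʒ] before the DEF suffix would wrongly predict alternation here too.
The underlying segment must be /ʒ/; voiced obstruents become voiceless word-finally, yielding [ʃ] there.
The one attested form of 'skin', [nɛxɔʒo], shows underlying /nɛxɔʒ/. Applying the same rule word-finally gives [nɛxɔʃ].

[nɛxɔʃ]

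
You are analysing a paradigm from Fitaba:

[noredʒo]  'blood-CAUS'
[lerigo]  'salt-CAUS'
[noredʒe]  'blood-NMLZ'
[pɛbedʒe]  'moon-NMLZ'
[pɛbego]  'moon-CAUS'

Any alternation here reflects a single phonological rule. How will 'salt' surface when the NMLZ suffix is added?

'moon' shows [g] ~ [dʒ] at the end of the stem ([pɛbego] vs [pɛbedʒe]).
The stem 'blood' ([noredʒo], [noredʒe]) shows [dʒ] unchanged in both environments, so [dʒ] cannot be basic with [g] derived before the CAUS suffix.
The underlying segment must be /g/; /g/ becomes palato-alveolar [dʒ] before a front vowel, yielding [dʒ] there.
From [lerigo] the stem 'salt' is /lerig/; before a front vowel this yields [leridʒe].

[leridʒe]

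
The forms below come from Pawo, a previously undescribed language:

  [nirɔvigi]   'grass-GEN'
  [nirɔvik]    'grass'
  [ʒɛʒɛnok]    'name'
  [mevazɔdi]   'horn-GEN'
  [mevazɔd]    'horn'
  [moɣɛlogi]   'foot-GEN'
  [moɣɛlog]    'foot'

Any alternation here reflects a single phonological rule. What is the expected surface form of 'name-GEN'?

[ʒɛʒɛnogi]

'grass' shows [g] ~ [k] at the end of the stem ([nirɔvigi] vs [nirɔvik]).
But 'foot' keeps [g] in both environments ([moɣɛlogi], [moɣɛlog]), so there is no rule changing /g/ to [k] in isolation.
The alternation reflects intervocalic voicing: voiceless stops become voiced between vowels. /k/ is underlying.
The one attested form of 'name', [ʒɛʒɛnok], shows underlying /ʒɛʒɛnok/. Applying the same rule between vowels gives [ʒɛʒɛnogi].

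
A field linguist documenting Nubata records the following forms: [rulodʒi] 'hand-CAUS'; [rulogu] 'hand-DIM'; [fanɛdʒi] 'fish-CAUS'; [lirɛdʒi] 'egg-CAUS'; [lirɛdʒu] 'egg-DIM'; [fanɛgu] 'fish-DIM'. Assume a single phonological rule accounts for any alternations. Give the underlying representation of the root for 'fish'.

The root 'fish' surfaces as [fanɛgu] and [fanɛdʒi], with a stem-final [g] ~ [dʒ] alternation.
The stem 'egg' ([lirɛdʒu], [lirɛdʒi]) shows [dʒ] unchanged in both environments, so [dʒ] cannot be basic with [g] derived before the DIM suffix.
The alternation reflects palatalization before a front vowel: /g/ becomes palato-alveolar [dʒ] before a front vowel. /g/ is underlying.

/fanɛg/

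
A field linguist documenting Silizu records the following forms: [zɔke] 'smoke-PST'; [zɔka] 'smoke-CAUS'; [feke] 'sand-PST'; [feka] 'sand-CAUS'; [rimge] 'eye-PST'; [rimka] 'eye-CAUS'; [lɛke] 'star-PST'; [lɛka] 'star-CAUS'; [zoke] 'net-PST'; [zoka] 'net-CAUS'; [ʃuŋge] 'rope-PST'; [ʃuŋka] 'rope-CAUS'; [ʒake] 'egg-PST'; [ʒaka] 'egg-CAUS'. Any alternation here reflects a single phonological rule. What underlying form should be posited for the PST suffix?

The PST morpheme has two allomorphs, [-ge] and [-ke].
By contrast the CAUS suffix keeps its initial [k] throughout — that segment must be underlying.
The PST suffix is therefore /-ge/ underlyingly, with post-vocalic devoicing: voiced stops become voiceless after a vowel.

/-ge/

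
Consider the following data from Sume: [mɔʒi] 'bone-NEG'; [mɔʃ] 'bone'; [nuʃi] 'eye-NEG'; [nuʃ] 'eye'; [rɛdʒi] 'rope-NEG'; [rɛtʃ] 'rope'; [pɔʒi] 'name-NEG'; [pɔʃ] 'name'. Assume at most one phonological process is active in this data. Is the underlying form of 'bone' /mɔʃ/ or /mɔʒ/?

/mɔʒ/

In [mɔʒi] and [mɔʃ] the final segment of 'bone' alternates: [ʒ] ~ [ʃ].
If /ʃ/ were underlying and a rule turned it into [ʒ] before the NEG suffix, 'eye' would also alternate; but it has [ʃ] in both [nuʃi] and [nuʃ].
So /ʒ/ is underlying, and a rule of word-final obstruent devoicing — voiced obstruents become voiceless word-finally — gives [ʃ].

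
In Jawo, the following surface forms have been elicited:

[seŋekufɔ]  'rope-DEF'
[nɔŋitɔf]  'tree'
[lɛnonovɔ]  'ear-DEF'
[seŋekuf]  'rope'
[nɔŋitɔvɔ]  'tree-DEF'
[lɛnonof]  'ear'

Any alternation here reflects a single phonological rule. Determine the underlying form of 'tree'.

'tree' shows [f] ~ [v] at the end of the stem ([nɔŋitɔf] vs [nɔŋitɔvɔ]).
The stem 'rope' ([seŋekuf], [seŋekufɔ]) shows [f] unchanged in both environments, so [f] cannot be basic with [v] derived before the DEF suffix.
Therefore /v/ is basic and [f] is derived by word-final obstruent devoicing (voiced obstruents become voiceless word-finally).

/nɔŋitɔv/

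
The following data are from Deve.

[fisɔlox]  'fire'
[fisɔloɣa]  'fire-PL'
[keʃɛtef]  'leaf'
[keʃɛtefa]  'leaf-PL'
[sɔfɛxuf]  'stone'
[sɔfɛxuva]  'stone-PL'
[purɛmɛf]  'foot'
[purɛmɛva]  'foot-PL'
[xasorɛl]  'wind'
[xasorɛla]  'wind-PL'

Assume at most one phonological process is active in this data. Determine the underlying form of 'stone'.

/sɔfɛxuv/

The stem for 'stone' ends in [f] in [sɔfɛxuf] but [v] in [sɔfɛxuva].
The stem 'leaf' ([keʃɛtef], [keʃɛtefa]) shows [f] unchanged in both environments, so [f] cannot be basic with [v] derived before the PL suffix.
So /v/ is underlying, and a rule of word-final obstruent devoicing — voiced obstruents become voiceless word-finally — gives [f].
Hence 'stone' is /sɔfɛxuv/ underlyingly.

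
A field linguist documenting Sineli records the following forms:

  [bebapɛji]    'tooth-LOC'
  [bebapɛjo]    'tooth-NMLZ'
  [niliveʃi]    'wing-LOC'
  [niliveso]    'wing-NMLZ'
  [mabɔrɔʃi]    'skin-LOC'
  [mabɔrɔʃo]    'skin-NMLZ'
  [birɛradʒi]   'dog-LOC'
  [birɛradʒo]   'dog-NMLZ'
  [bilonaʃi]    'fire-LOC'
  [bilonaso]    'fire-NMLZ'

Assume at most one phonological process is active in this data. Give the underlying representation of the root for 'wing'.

In [niliveʃi] and [niliveso] the final segment of 'wing' alternates: [ʃ] ~ [s].
Compare 'skin', with invariant [ʃ] in [mabɔrɔʃi] and [mabɔrɔʃo]: an analysis with underlying /ʃ/ and a rule producing [s] before the NMLZ suffix would wrongly predict alternation here too.
Therefore /s/ is basic and [ʃ] is derived by palatalization before a front vowel (/s/ becomes palato-alveolar [ʃ] before a front vowel).

/nilives/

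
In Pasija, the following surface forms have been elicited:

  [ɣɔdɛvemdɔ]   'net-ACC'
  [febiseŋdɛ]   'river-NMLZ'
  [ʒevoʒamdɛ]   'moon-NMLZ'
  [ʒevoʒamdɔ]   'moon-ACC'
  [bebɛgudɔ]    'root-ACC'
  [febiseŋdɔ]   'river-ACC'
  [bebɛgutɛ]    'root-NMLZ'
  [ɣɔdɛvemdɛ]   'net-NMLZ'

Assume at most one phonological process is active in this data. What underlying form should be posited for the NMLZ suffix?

/-tɛ/

The NMLZ morpheme has two allomorphs, [-dɛ] and [-tɛ].
By contrast the ACC suffix keeps its initial [d] throughout — that segment must be underlying.
The NMLZ suffix is therefore /-tɛ/ underlyingly, with post-nasal voicing: voiceless stops become voiced after a nasal.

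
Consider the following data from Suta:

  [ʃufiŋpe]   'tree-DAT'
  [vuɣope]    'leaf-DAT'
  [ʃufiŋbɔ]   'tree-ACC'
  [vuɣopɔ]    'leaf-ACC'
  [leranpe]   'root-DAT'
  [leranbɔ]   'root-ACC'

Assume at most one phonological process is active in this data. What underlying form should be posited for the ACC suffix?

/-bɔ/

The ACC suffix surfaces as [-bɔ] and [-pɔ], depending on the final segment of the stem.
The DAT suffix, which begins with [p], is invariant after every stem; so [p] is not altered by any rule here.
So the underlying form is /-bɔ/, and voiced stops become voiceless after a vowel.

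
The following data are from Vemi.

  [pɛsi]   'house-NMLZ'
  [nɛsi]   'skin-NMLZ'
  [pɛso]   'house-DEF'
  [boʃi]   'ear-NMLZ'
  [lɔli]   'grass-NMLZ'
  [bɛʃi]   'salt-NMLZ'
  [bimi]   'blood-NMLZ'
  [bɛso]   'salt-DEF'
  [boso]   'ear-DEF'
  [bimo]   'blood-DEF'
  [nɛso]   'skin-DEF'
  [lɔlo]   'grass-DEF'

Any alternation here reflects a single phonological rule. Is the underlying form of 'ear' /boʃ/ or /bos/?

/boʃ/

In [boʃi] and [boso] the final segment of 'ear' alternates: [ʃ] ~ [s].
Compare 'skin', with invariant [s] in [nɛsi] and [nɛso]: an analysis with underlying /s/ and a rule producing [ʃ] before the NMLZ suffix would wrongly predict alternation here too.
The underlying segment must be /ʃ/; palato-alveolar /ʃ/ becomes [s] when no front vowel follows, yielding [s] there.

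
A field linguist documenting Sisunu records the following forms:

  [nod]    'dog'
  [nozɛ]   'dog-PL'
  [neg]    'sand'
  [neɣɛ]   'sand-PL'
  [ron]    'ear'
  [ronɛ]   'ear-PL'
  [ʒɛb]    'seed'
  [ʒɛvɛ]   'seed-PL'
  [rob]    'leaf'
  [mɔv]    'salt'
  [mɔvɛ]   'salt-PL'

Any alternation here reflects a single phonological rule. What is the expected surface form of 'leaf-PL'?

The stem for 'seed' ends in [b] in [ʒɛb] but [v] in [ʒɛvɛ].
Compare 'salt', with invariant [v] in [mɔv] and [mɔvɛ]: an analysis with underlying /v/ and a rule producing [b] in isolation would wrongly predict alternation here too.
The underlying segment must be /b/; voiced stops become fricatives between vowels, yielding [v] there.
From [rob] the stem 'leaf' is /rob/; between vowels this yields [rovɛ].

[rovɛ]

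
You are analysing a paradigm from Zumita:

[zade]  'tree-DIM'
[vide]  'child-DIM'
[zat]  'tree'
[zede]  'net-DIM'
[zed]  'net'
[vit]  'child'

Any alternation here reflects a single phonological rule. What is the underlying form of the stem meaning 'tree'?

'tree' shows [t] ~ [d] at the end of the stem ([zat] vs [zade]).
If /d/ were underlying and a rule turned it into [t] in isolation, 'net' would also alternate; but it has [d] in both [zed] and [zede].
The underlying segment must be /t/; voiceless stops become voiced between vowels, yielding [d] there.
Hence 'tree' is /zat/ underlyingly.

/zat/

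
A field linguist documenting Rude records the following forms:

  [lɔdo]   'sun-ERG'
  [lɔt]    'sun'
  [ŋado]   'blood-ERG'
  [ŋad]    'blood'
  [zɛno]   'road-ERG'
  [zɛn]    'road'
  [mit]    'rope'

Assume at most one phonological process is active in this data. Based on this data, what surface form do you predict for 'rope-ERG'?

'sun' shows [d] ~ [t] at the end of the stem ([lɔdo] vs [lɔt]).
If /d/ were underlying and a rule turned it into [t] in isolation, 'blood' would also alternate; but it has [d] in both [ŋado] and [ŋad].
The alternation reflects intervocalic voicing: voiceless stops become voiced between vowels. /t/ is underlying.
The one attested form of 'rope', [mit], shows underlying /mit/. Applying the same rule between vowels gives [mido].

[mido]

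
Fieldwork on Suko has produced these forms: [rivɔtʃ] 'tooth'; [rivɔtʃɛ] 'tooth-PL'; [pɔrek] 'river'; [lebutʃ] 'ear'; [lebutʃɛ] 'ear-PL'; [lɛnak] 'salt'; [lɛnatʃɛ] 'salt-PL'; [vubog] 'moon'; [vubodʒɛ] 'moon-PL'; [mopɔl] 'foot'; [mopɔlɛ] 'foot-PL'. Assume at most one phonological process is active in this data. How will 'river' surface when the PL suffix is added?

In [lɛnak] and [lɛnatʃɛ] the final segment of 'salt' alternates: [k] ~ [tʃ].
If /tʃ/ were underlying and a rule turned it into [k] in isolation, 'tooth' would also alternate; but it has [tʃ] in both [rivɔtʃ] and [rivɔtʃɛ].
The underlying segment must be /k/; /k/ and /g/ become palato-alveolar [tʃ] and [dʒ] before a front vowel, yielding [tʃ] there.
From [pɔrek] the stem 'river' is /pɔrek/; before a front vowel this yields [pɔretʃɛ].

[pɔretʃɛ]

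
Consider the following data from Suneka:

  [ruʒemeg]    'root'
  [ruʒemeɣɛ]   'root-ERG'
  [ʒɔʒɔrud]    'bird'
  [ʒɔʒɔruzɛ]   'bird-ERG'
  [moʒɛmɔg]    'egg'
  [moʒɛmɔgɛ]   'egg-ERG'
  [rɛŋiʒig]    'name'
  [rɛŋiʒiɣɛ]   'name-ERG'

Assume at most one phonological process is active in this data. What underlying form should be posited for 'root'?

The stem for 'root' ends in [g] in [ruʒemeg] but [ɣ] in [ruʒemeɣɛ].
But 'egg' keeps [g] in both environments ([moʒɛmɔg], [moʒɛmɔgɛ]), so there is no rule changing /g/ to [ɣ] before the ERG suffix.
The alternation reflects word-final hardening: voiced fricatives become stops word-finally. /ɣ/ is underlying.

/ruʒemeɣ/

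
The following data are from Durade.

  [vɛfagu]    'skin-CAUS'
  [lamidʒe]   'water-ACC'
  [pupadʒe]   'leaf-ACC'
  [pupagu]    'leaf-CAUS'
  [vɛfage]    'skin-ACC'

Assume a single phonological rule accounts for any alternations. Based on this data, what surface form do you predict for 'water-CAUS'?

[lamigu]

The stem for 'leaf' ends in [dʒ] in [pupadʒe] but [g] in [pupagu].
Compare 'skin', with invariant [g] in [vɛfage] and [vɛfagu]: an analysis with underlying /g/ and a rule producing [dʒ] before the ACC suffix would wrongly predict alternation here too.
The alternation reflects depalatalization: palato-alveolar /dʒ/ becomes [g] when no front vowel follows. /dʒ/ is underlying.
From [lamidʒe] the stem 'water' is /lamidʒ/; when no front vowel follows this yields [lamigu].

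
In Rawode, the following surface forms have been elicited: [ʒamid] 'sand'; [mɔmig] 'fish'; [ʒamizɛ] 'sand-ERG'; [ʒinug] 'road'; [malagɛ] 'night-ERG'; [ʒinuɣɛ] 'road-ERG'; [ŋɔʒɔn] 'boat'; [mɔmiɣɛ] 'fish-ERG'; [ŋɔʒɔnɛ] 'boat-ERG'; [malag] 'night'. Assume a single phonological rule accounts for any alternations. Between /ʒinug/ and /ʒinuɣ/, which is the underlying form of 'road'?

/ʒinuɣ/

The stem for 'road' ends in [g] in [ʒinug] but [ɣ] in [ʒinuɣɛ].
But 'night' keeps [g] in both environments ([malag], [malagɛ]), so there is no rule changing /g/ to [ɣ] before the ERG suffix.
The underlying segment must be /ɣ/; voiced fricatives become stops word-finally, yielding [g] there.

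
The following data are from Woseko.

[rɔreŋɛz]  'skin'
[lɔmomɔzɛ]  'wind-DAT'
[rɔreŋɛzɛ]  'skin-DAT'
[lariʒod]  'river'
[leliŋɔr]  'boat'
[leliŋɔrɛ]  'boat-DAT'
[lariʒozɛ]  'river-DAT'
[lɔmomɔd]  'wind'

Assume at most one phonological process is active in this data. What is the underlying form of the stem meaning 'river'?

The stem for 'river' ends in [z] in [lariʒozɛ] but [d] in [lariʒod].
The stem 'skin' ([rɔreŋɛzɛ], [rɔreŋɛz]) shows [z] unchanged in both environments, so [z] cannot be basic with [d] derived in isolation.
The alternation reflects intervocalic spirantization: voiced stops become fricatives between vowels. /d/ is underlying.

/lariʒod/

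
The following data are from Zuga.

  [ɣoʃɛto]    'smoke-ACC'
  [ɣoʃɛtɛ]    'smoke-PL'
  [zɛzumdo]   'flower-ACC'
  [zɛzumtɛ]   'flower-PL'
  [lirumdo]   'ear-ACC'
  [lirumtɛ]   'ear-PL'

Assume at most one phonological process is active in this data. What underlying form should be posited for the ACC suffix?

/-do/

The ACC suffix surfaces as [-do] and [-to], depending on the final segment of the stem.
By contrast the PL suffix keeps its initial [t] throughout — that segment must be underlying.
So the underlying form is /-do/, and voiced stops become voiceless after a vowel.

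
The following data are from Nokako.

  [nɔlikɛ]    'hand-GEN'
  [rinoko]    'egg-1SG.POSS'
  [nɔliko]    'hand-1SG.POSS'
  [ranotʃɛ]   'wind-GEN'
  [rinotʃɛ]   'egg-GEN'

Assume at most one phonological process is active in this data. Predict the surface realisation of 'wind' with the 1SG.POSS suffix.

[ranoko]

The root 'egg' surfaces as [rinoko] and [rinotʃɛ], with a stem-final [k] ~ [tʃ] alternation.
If /k/ were underlying and a rule turned it into [tʃ] before the GEN suffix, 'hand' would also alternate; but it has [k] in both [nɔliko] and [nɔlikɛ].
The underlying segment must be /tʃ/; palato-alveolar /tʃ/ becomes [k] when no front vowel follows, yielding [k] there.
The one attested form of 'wind', [ranotʃɛ], shows underlying /ranotʃ/. Applying the same rule when no front vowel follows gives [ranoko].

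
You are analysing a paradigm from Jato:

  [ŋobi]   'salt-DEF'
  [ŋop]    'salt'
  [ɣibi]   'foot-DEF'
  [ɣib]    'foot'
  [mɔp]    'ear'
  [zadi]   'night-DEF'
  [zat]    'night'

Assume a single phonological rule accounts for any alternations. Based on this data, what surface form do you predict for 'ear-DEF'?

[mɔbi]

'salt' shows [b] ~ [p] at the end of the stem ([ŋobi] vs [ŋop]).
If /b/ were underlying and a rule turned it into [p] in isolation, 'foot' would also alternate; but it has [b] in both [ɣibi] and [ɣib].
The underlying segment must be /p/; voiceless stops become voiced between vowels, yielding [b] there.
The one attested form of 'ear', [mɔp], shows underlying /mɔp/. Applying the same rule between vowels gives [mɔbi].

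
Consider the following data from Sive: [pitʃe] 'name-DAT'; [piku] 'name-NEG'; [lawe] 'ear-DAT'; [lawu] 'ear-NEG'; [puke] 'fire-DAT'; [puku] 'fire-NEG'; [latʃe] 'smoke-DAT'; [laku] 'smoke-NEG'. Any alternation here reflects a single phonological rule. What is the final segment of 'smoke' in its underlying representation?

/tʃ/

In [latʃe] and [laku] the final segment of 'smoke' alternates: [tʃ] ~ [k].
If /k/ were underlying and a rule turned it into [tʃ] before the DAT suffix, 'fire' would also alternate; but it has [k] in both [puke] and [puku].
The underlying segment must be /tʃ/; palato-alveolar /tʃ/ becomes [k] when no front vowel follows, yielding [k] there.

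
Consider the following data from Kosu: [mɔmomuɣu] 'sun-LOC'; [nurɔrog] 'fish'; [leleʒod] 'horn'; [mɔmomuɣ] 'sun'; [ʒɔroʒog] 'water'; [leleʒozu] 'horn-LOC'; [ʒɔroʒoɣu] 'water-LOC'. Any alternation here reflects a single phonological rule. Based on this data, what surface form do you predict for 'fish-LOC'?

'water' shows [g] ~ [ɣ] at the end of the stem ([ʒɔroʒog] vs [ʒɔroʒoɣu]).
Compare 'sun', with invariant [ɣ] in [mɔmomuɣ] and [mɔmomuɣu]: an analysis with underlying /ɣ/ and a rule producing [g] in isolation would wrongly predict alternation here too.
The underlying segment must be /g/; voiced stops become fricatives between vowels, yielding [ɣ] there.
The one attested form of 'fish', [nurɔrog], shows underlying /nurɔrog/. Applying the same rule between vowels gives [nurɔroɣu].

[nurɔroɣu]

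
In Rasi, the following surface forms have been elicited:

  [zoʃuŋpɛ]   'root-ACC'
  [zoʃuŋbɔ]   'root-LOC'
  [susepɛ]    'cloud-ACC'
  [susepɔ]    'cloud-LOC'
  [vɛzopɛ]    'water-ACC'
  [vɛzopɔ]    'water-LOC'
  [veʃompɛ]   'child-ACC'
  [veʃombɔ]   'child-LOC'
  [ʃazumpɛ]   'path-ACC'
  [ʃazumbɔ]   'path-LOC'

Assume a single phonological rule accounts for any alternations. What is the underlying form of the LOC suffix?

The LOC suffix surfaces as [-bɔ] and [-pɔ], depending on the final segment of the stem.
By contrast the ACC suffix keeps its initial [p] throughout — that segment must be underlying.
So the underlying form is /-bɔ/, and voiced stops become voiceless after a vowel.

/-bɔ/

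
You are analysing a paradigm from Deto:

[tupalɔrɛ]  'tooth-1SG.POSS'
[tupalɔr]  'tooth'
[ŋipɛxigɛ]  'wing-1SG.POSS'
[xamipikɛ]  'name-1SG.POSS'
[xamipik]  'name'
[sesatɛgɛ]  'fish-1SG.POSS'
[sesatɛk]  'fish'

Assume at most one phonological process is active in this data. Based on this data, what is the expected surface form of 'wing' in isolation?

[ŋipɛxik]

'fish' shows [g] ~ [k] at the end of the stem ([sesatɛgɛ] vs [sesatɛk]).
Compare 'name', with invariant [k] in [xamipikɛ] and [xamipik]: an analysis with underlying /k/ and a rule producing [g] before the 1SG.POSS suffix would wrongly predict alternation here too.
The underlying segment must be /g/; voiced obstruents become voiceless word-finally, yielding [k] there.
The one attested form of 'wing', [ŋipɛxigɛ], shows underlying /ŋipɛxig/. Applying the same rule word-finally gives [ŋipɛxik].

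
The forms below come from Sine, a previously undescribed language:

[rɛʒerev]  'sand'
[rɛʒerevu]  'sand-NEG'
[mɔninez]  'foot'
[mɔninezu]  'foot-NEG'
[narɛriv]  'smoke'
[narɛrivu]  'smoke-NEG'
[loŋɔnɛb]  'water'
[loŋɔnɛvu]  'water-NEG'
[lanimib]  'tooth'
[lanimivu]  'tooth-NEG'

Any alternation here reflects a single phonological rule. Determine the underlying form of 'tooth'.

/lanimib/

In [lanimib] and [lanimivu] the final segment of 'tooth' alternates: [b] ~ [v].
If /v/ were underlying and a rule turned it into [b] in isolation, 'sand' would also alternate; but it has [v] in both [rɛʒerev] and [rɛʒerevu].
The alternation reflects intervocalic spirantization: voiced stops become fricatives between vowels. /b/ is underlying.
So 'tooth' = /lanimib/.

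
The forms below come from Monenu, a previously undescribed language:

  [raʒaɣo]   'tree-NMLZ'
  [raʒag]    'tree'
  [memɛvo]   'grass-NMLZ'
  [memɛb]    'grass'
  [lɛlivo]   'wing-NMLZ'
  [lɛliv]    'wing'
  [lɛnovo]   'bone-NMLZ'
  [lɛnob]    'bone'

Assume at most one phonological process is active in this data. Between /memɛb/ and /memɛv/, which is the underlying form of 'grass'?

The root 'grass' surfaces as [memɛvo] and [memɛb], with a stem-final [v] ~ [b] alternation.
If /v/ were underlying and a rule turned it into [b] in isolation, 'wing' would also alternate; but it has [v] in both [lɛlivo] and [lɛliv].
So /b/ is underlying, and a rule of intervocalic spirantization — voiced stops become fricatives between vowels — gives [v].

/memɛb/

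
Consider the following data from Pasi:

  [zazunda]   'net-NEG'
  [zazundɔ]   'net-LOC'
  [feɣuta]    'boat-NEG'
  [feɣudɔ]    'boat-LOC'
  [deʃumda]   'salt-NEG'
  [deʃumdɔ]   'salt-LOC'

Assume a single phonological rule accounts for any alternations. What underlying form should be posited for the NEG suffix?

/-ta/

The NEG morpheme has two allomorphs, [-da] and [-ta].
The LOC suffix, which begins with [d], is invariant after every stem; so [d] is not altered by any rule here.
The NEG suffix is therefore /-ta/ underlyingly, with post-nasal voicing: voiceless stops become voiced after a nasal.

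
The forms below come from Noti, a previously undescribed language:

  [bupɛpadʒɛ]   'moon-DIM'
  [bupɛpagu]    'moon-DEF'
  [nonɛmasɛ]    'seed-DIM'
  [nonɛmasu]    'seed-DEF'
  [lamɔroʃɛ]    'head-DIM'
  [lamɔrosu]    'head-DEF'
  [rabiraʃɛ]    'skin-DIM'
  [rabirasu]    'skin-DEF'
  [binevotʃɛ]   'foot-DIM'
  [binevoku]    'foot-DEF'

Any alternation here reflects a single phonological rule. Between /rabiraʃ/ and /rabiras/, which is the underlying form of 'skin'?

The root 'skin' surfaces as [rabiraʃɛ] and [rabirasu], with a stem-final [ʃ] ~ [s] alternation.
The stem 'seed' ([nonɛmasɛ], [nonɛmasu]) shows [s] unchanged in both environments, so [s] cannot be basic with [ʃ] derived before the DIM suffix.
The alternation reflects depalatalization: palato-alveolar /tʃ/, /dʒ/ and /ʃ/ become [k], [g] and [s] when no front vowel follows. /ʃ/ is underlying.

/rabiraʃ/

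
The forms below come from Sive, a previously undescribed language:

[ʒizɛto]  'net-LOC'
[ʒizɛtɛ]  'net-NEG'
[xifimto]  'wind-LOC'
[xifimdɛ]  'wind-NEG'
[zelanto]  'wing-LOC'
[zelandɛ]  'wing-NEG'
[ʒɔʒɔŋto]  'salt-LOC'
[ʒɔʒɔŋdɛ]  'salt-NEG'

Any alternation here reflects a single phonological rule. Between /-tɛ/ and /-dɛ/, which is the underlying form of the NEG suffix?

The NEG suffix surfaces as [-dɛ] and [-tɛ], depending on the final segment of the stem.
The LOC suffix, which begins with [t], is invariant after every stem; so [t] is not altered by any rule here.
The NEG suffix is therefore /-dɛ/ underlyingly, with post-vocalic devoicing: voiced stops become voiceless after a vowel.

/-dɛ/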